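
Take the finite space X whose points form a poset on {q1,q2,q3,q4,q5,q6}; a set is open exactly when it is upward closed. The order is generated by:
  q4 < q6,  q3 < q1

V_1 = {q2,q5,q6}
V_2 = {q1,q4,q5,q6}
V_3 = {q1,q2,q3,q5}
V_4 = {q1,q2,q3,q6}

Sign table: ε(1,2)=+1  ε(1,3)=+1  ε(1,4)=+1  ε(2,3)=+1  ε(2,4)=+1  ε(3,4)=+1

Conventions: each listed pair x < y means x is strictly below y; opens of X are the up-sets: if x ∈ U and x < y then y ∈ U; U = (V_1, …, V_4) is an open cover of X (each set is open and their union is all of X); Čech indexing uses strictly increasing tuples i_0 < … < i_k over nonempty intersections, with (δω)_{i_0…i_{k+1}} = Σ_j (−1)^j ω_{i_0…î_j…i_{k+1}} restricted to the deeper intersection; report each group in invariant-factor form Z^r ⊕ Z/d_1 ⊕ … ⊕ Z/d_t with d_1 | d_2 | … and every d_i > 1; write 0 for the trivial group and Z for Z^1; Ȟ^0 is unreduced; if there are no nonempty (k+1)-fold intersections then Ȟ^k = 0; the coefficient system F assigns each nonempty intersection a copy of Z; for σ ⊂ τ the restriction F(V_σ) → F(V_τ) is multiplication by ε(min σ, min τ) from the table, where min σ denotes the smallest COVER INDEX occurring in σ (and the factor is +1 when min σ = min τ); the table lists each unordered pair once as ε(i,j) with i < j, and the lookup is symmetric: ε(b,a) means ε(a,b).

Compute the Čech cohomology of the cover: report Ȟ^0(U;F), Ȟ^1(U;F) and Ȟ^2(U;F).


Ȟ^0 ≅ Z; Ȟ^1 ≅ 0; Ȟ^2 ≅ Z

cover nerve:
  V12={q5,q6} V13={q2,q5} V14={q2,q6} V23={q1,q5} V24={q1,q6} V34={q1,q2,q3}
  V123={q5} V124={q6} V134={q2} V234={q1}
C dims 4,6,4; δ0: rk 3, SNF 1^3; δ1: rk 3, SNF 1^3
Ȟ^0: (4−3)−0=1 ⇒ Z
Ȟ^1: (6−3)−3=0 ⇒ 0
Ȟ^2: (4−0)−3=1 ⇒ Z


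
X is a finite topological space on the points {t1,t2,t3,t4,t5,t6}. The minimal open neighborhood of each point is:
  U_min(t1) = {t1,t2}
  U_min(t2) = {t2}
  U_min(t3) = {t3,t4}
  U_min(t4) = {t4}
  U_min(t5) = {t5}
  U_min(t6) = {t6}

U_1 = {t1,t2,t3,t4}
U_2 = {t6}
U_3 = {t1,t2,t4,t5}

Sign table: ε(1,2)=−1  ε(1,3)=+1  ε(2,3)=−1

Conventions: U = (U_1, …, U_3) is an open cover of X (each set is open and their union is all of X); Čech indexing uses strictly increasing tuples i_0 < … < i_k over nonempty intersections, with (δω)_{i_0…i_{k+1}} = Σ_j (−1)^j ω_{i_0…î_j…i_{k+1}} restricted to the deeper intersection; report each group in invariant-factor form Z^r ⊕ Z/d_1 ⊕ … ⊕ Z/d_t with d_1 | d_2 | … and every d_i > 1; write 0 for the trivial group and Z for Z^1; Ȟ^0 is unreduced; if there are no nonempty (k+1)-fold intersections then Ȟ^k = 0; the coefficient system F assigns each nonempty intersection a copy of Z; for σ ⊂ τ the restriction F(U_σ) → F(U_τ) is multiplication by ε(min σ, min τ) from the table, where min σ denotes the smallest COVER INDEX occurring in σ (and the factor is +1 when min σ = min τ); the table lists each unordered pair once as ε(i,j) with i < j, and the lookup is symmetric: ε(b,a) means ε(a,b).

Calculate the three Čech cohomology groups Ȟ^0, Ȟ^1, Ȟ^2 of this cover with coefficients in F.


nonempty overlaps:
  U13={t1,t2,t4}
C dims 3,1; δ0: rk 1, SNF 1^1
degree 0: 3−1−0 = 2 → Ȟ^0 ≅ Z^2
degree 1: 1−0−1 = 0 → Ȟ^1 ≅ 0
degree 2: 0−0−0 = 0 → Ȟ^2 ≅ 0

Ȟ^0 = Z^2,  Ȟ^1 = 0,  Ȟ^2 = 0


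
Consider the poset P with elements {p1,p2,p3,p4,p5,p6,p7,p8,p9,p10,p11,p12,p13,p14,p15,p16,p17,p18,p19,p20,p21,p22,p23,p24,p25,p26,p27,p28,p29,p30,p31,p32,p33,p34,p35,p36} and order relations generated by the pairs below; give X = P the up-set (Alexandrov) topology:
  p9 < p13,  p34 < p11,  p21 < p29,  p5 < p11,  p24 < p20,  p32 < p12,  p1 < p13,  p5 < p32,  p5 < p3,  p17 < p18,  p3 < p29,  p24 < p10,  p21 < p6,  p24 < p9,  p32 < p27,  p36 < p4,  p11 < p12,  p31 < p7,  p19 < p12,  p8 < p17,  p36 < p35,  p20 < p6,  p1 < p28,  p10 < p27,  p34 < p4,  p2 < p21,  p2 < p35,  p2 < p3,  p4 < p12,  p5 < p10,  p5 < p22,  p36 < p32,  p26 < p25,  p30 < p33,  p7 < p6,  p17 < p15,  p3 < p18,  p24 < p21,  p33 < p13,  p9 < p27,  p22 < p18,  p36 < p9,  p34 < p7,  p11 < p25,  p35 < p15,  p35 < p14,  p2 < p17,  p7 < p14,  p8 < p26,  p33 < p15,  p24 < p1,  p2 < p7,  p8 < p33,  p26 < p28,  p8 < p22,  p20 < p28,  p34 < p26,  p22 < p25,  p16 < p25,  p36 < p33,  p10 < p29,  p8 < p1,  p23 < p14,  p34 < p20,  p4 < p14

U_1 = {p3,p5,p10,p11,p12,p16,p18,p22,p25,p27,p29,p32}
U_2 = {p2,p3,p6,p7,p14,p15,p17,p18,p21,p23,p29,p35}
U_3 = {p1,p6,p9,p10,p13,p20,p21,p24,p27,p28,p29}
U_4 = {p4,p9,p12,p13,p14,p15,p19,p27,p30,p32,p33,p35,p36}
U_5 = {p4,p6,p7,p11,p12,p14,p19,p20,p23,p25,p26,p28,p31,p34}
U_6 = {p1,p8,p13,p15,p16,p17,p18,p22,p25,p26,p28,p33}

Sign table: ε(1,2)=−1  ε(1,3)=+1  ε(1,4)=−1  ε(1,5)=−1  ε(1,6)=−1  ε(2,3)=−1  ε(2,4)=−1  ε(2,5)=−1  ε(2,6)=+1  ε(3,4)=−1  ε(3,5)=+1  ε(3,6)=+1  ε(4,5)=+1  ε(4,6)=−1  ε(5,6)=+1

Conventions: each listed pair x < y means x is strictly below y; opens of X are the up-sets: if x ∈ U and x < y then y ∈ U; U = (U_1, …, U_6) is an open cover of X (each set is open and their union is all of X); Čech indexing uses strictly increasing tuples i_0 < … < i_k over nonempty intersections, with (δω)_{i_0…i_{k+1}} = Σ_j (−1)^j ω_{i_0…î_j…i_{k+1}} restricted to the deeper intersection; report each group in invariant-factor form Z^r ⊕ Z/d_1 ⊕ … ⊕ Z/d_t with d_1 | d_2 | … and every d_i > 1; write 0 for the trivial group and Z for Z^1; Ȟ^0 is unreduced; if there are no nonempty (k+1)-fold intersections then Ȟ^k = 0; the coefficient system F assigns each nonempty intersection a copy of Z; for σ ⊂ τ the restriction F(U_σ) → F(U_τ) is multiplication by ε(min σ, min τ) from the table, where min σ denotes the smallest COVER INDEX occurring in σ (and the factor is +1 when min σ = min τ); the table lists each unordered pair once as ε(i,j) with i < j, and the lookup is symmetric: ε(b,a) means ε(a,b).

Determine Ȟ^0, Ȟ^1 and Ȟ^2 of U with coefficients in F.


Ȟ^0 ≅ 0, Ȟ^1 ≅ Z/2 and Ȟ^2 ≅ Z

intersection data:
  U12={p3,p18,p29} U13={p10,p27,p29} U14={p12,p27,p32} U15={p11,p12,p25} U16={p16,p18,p22,p25} U23={p6,p21,p29} U24={p14,p15,p35} U25={p6,p7,p14,p23} U26={p15,p17,p18} U34={p9,p13,p27} U35={p6,p20,p28} U36={p1,p13,p28} U45={p4,p12,p14,p19} U46={p13,p15,p33} U56={p25,p26,p28}
  U123={p29} U126={p18} U134={p27} U145={p12} U156={p25} U235={p6} U245={p14} U246={p15} U346={p13} U356={p28}
C dims 6,15,10; δ0: rk 6, SNF 1^5·2; δ1: rk 9, SNF 1^9
Ȟ^0 = (6 − 6) − 0 = 0, so Ȟ^0 ≅ 0
Ȟ^1 = (15 − 9) − 6 = 0 plus torsion [2], so Ȟ^1 ≅ Z/2
Ȟ^2 = (10 − 0) − 9 = 1, so Ȟ^2 ≅ Z


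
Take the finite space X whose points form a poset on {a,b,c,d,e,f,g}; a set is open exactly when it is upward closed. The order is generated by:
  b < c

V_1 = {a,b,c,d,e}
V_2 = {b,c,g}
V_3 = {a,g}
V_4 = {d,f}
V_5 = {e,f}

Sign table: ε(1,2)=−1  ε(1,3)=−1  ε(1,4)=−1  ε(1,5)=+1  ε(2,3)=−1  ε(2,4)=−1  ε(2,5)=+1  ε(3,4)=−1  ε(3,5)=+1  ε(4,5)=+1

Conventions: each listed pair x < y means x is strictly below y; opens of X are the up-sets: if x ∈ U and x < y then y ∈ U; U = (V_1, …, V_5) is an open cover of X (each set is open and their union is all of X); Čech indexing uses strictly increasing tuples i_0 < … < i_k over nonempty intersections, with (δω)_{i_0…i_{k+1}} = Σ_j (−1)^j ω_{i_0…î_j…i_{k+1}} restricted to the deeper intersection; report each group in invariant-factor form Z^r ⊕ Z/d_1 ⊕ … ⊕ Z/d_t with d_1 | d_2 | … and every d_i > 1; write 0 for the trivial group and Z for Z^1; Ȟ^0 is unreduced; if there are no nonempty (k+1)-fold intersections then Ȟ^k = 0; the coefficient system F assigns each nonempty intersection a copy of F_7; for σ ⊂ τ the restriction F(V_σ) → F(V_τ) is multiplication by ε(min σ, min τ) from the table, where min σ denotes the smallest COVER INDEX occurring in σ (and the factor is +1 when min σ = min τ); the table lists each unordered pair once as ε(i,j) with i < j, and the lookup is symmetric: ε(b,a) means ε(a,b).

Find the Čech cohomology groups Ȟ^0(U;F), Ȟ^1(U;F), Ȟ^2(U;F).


nerve of the cover:
  V12={b,c} V13={a} V14={d} V15={e} V23={g} V45={f}
C dims 5,6; δ0: rk_F7 5
Ȟ^0 = (5 − 5) − 0 = 0, so Ȟ^0 ≅ 0
Ȟ^1 = (6 − 0) − 5 = 1, so Ȟ^1 ≅ Z/7
Ȟ^2 = (0 − 0) − 0 = 0, so Ȟ^2 ≅ 0

Ȟ^0 = 0, Ȟ^1 = Z/7 and Ȟ^2 = 0


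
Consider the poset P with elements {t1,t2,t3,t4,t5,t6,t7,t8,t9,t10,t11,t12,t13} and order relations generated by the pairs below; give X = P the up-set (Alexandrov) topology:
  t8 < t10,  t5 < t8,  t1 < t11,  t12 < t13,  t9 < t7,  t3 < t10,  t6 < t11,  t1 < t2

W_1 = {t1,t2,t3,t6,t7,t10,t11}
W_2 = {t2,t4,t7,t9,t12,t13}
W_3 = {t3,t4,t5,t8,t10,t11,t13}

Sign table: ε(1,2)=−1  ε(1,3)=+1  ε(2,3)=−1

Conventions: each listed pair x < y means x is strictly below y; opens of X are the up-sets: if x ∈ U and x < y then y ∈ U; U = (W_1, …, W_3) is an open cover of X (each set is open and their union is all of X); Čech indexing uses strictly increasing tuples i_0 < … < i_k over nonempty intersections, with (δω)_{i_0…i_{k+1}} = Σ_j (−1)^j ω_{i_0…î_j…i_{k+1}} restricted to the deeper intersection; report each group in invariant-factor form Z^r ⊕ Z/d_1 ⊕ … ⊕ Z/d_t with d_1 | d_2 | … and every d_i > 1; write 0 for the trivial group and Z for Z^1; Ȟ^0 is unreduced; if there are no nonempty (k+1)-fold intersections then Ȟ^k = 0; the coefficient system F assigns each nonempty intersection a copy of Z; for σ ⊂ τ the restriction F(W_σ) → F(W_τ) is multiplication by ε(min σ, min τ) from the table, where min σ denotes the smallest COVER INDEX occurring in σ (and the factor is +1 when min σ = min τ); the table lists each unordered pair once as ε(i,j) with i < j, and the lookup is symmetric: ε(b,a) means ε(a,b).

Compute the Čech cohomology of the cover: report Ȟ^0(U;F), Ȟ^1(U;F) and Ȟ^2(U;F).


Ȟ^0(U;F) ≅ Z, Ȟ^1(U;F) ≅ Z, Ȟ^2(U;F) ≅ 0

nonempty overlaps:
  W12={t2,t7} W13={t3,t10,t11} W23={t4,t13}
C dims 3,3; δ0: rk 2, SNF 1^2
degree 0: 3−2−0 = 1 → Ȟ^0 ≅ Z
degree 1: 3−0−2 = 1 → Ȟ^1 ≅ Z
degree 2: 0−0−0 = 0 → Ȟ^2 ≅ 0


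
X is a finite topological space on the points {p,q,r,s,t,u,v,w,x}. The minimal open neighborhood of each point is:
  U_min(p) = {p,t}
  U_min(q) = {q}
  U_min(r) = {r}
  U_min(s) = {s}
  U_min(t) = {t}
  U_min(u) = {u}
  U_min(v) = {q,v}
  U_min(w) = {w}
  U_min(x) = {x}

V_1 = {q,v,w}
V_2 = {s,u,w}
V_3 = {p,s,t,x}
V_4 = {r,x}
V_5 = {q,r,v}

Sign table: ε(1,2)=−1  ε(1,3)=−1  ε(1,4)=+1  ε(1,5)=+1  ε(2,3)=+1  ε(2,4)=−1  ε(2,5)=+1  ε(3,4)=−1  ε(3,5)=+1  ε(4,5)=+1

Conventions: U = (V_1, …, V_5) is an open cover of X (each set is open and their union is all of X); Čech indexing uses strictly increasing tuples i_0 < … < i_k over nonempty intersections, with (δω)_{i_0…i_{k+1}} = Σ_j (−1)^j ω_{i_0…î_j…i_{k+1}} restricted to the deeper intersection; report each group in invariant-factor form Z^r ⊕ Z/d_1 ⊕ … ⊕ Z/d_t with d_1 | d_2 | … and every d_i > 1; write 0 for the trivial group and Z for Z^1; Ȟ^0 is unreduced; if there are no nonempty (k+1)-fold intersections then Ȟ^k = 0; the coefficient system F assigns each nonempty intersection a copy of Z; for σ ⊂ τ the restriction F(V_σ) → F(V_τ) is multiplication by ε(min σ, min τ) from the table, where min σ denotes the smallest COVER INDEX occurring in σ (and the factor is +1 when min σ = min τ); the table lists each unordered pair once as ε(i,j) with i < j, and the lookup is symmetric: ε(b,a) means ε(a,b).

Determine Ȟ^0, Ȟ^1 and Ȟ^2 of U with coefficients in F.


nonempty overlaps:
  V12={w} V15={q,v} V23={s} V34={x} V45={r}
C dims 5,5; δ0: rk 4, SNF 1^4
degree 0: 5−4−0 = 1 → Ȟ^0 ≅ Z
degree 1: 5−0−4 = 1 → Ȟ^1 ≅ Z
degree 2: 0−0−0 = 0 → Ȟ^2 ≅ 0

Ȟ^0 ≅ Z, Ȟ^1 ≅ Z and Ȟ^2 ≅ 0


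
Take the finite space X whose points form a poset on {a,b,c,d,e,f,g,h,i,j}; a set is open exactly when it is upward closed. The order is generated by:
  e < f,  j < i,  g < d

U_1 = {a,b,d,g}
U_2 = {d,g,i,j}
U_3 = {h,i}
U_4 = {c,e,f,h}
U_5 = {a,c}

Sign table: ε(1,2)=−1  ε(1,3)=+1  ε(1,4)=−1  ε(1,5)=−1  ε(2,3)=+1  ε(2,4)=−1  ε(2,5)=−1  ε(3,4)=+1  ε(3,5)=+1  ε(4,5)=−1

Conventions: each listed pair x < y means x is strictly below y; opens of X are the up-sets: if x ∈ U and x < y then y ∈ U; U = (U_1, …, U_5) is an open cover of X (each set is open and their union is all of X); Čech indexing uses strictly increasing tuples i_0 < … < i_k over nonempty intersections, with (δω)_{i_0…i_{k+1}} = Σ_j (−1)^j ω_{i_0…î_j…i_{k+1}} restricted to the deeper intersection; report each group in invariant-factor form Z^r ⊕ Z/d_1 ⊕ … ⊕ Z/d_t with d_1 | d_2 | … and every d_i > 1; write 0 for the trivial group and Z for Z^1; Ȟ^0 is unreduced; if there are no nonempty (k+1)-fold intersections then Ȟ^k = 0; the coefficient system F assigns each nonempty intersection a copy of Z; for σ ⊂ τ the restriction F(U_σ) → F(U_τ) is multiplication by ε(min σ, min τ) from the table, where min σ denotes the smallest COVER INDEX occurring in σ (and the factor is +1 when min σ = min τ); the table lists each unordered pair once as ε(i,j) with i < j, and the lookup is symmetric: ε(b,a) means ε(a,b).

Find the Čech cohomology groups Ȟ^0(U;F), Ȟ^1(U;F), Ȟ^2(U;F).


nerve of the cover:
  U12={d,g} U15={a} U23={i} U34={h} U45={c}
C dims 5,5; δ0: rk 5, SNF 1^4·2
Ȟ^0 = (5 − 5) − 0 = 0, so Ȟ^0 ≅ 0
Ȟ^1 = (5 − 0) − 5 = 0 plus torsion [2], so Ȟ^1 ≅ Z/2
Ȟ^2 = (0 − 0) − 0 = 0, so Ȟ^2 ≅ 0

Ȟ^0 ≅ 0, Ȟ^1 ≅ Z/2, Ȟ^2 ≅ 0


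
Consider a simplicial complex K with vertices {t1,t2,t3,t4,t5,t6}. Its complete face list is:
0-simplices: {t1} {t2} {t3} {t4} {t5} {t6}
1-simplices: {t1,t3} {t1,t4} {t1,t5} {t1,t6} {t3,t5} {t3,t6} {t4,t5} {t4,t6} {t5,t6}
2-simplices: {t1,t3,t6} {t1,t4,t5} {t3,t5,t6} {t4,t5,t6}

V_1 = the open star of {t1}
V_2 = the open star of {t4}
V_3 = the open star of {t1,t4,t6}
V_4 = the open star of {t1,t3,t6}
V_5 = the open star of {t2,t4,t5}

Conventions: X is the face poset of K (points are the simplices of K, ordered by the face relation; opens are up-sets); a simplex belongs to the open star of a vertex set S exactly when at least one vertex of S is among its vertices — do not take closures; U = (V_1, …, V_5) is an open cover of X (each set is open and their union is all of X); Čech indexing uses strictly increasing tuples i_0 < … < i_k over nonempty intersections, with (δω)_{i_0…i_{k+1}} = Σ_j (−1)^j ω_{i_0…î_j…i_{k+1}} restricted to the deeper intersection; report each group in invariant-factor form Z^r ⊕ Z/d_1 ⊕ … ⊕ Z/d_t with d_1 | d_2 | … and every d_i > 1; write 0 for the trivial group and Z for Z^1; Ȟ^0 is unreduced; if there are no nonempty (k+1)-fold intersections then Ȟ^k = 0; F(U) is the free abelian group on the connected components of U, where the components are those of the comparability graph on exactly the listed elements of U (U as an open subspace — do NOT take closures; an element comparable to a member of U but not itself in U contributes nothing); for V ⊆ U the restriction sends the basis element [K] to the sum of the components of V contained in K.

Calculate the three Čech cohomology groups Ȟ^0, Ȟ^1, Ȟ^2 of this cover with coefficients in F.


Ȟ^0(U;F) ≅ Z^2, Ȟ^1(U;F) ≅ 0 and Ȟ^2(U;F) ≅ 0

nerve simplices:
  V1={{t1},{t1,t3},{t1,t4},{t1,t5},{t1,t6},{t1,t3,t6},{t1,t4,t5}} V2={{t4},{t1,t4},{t4,t5},{t4,t6},{t1,t4,t5},{t4,t5,t6}} V3={{t1},{t4},{t6},{t1,t3},{t1,t4},{t1,t5},{t1,t6},{t3,t6},{t4,t5},{t4,t6},{t5,t6},{t1,t3,t6},{t1,t4,t5},{t3,t5,t6},{t4,t5,t6}} V4={{t1},{t3},{t6},{t1,t3},{t1,t4},{t1,t5},{t1,t6},{t3,t5},{t3,t6},{t4,t6},{t5,t6},{t1,t3,t6},{t1,t4,t5},{t3,t5,t6},{t4,t5,t6}} V5={{t2},{t4},{t5},{t1,t4},{t1,t5},{t3,t5},{t4,t5},{t4,t6},{t5,t6},{t1,t4,t5},{t3,t5,t6},{t4,t5,t6}}
  V12={{t1,t4},{t1,t4,t5}} V13={{t1},{t1,t3},{t1,t4},{t1,t5},{t1,t6},{t1,t3,t6},{t1,t4,t5}} V14={{t1},{t1,t3},{t1,t4},{t1,t5},{t1,t6},{t1,t3,t6},{t1,t4,t5}} V15={{t1,t4},{t1,t5},{t1,t4,t5}} V23={{t4},{t1,t4},{t4,t5},{t4,t6},{t1,t4,t5},{t4,t5,t6}} V24={{t1,t4},{t4,t6},{t1,t4,t5},{t4,t5,t6}} V25={{t4},{t1,t4},{t4,t5},{t4,t6},{t1,t4,t5},{t4,t5,t6}} V34={{t1},{t6},{t1,t3},{t1,t4},{t1,t5},{t1,t6},{t3,t6},{t4,t6},{t5,t6},{t1,t3,t6},{t1,t4,t5},{t3,t5,t6},{t4,t5,t6}} V35={{t4},{t1,t4},{t1,t5},{t4,t5},{t4,t6},{t5,t6},{t1,t4,t5},{t3,t5,t6},{t4,t5,t6}} V45={{t1,t4},{t1,t5},{t3,t5},{t4,t6},{t5,t6},{t1,t4,t5},{t3,t5,t6},{t4,t5,t6}}
  V123={{t1,t4},{t1,t4,t5}} V124={{t1,t4},{t1,t4,t5}} V125={{t1,t4},{t1,t4,t5}} V134={{t1},{t1,t3},{t1,t4},{t1,t5},{t1,t6},{t1,t3,t6},{t1,t4,t5}} V135={{t1,t4},{t1,t5},{t1,t4,t5}} V145={{t1,t4},{t1,t5},{t1,t4,t5}} V234={{t1,t4},{t4,t6},{t1,t4,t5},{t4,t5,t6}} V235={{t4},{t1,t4},{t4,t5},{t4,t6},{t1,t4,t5},{t4,t5,t6}} V245={{t1,t4},{t4,t6},{t1,t4,t5},{t4,t5,t6}} V345={{t1,t4},{t1,t5},{t4,t6},{t5,t6},{t1,t4,t5},{t3,t5,t6},{t4,t5,t6}}
  V1234={{t1,t4},{t1,t4,t5}} V1235={{t1,t4},{t1,t4,t5}} V1245={{t1,t4},{t1,t4,t5}} V1345={{t1,t4},{t1,t5},{t1,t4,t5}} V2345={{t1,t4},{t4,t6},{t1,t4,t5},{t4,t5,t6}}
  V12345={{t1,t4},{t1,t4,t5}}
components per intersection:
  V1: {{t1},{t1,t3},{t1,t4},{t1,t5},{t1,t6},{t1,t3,t6},{t1,t4,t5}}
  V2: {{t4},{t1,t4},{t4,t5},{t4,t6},{t1,t4,t5},{t4,t5,t6}}
  V3: {{t1},{t4},{t6},{t1,t3},{t1,t4},{t1,t5},{t1,t6},{t3,t6},{t4,t5},{t4,t6},{t5,t6},{t1,t3,t6},{t1,t4,t5},{t3,t5,t6},{t4,t5,t6}}
  V4: {{t1},{t3},{t6},{t1,t3},{t1,t4},{t1,t5},{t1,t6},{t3,t5},{t3,t6},{t4,t6},{t5,t6},{t1,t3,t6},{t1,t4,t5},{t3,t5,t6},{t4,t5,t6}}
  V5: {{t2}} {{t4},{t5},{t1,t4},{t1,t5},{t3,t5},{t4,t5},{t4,t6},{t5,t6},{t1,t4,t5},{t3,t5,t6},{t4,t5,t6}}
  V12: {{t1,t4},{t1,t4,t5}}
  V13: {{t1},{t1,t3},{t1,t4},{t1,t5},{t1,t6},{t1,t3,t6},{t1,t4,t5}}
  V14: {{t1},{t1,t3},{t1,t4},{t1,t5},{t1,t6},{t1,t3,t6},{t1,t4,t5}}
  V15: {{t1,t4},{t1,t5},{t1,t4,t5}}
  V23: {{t4},{t1,t4},{t4,t5},{t4,t6},{t1,t4,t5},{t4,t5,t6}}
  V24: {{t1,t4},{t1,t4,t5}} {{t4,t6},{t4,t5,t6}}
  V25: {{t4},{t1,t4},{t4,t5},{t4,t6},{t1,t4,t5},{t4,t5,t6}}
  V34: {{t1},{t6},{t1,t3},{t1,t4},{t1,t5},{t1,t6},{t3,t6},{t4,t6},{t5,t6},{t1,t3,t6},{t1,t4,t5},{t3,t5,t6},{t4,t5,t6}}
  V35: {{t4},{t1,t4},{t1,t5},{t4,t5},{t4,t6},{t5,t6},{t1,t4,t5},{t3,t5,t6},{t4,t5,t6}}
  V45: {{t1,t4},{t1,t5},{t1,t4,t5}} {{t3,t5},{t4,t6},{t5,t6},{t3,t5,t6},{t4,t5,t6}}
  V123: {{t1,t4},{t1,t4,t5}}
  V124: {{t1,t4},{t1,t4,t5}}
  V125: {{t1,t4},{t1,t4,t5}}
  V134: {{t1},{t1,t3},{t1,t4},{t1,t5},{t1,t6},{t1,t3,t6},{t1,t4,t5}}
  V135: {{t1,t4},{t1,t5},{t1,t4,t5}}
  V145: {{t1,t4},{t1,t5},{t1,t4,t5}}
  V234: {{t1,t4},{t1,t4,t5}} {{t4,t6},{t4,t5,t6}}
  V235: {{t4},{t1,t4},{t4,t5},{t4,t6},{t1,t4,t5},{t4,t5,t6}}
  V245: {{t1,t4},{t1,t4,t5}} {{t4,t6},{t4,t5,t6}}
  V345: {{t1,t4},{t1,t5},{t1,t4,t5}} {{t4,t6},{t5,t6},{t3,t5,t6},{t4,t5,t6}}
  V1234: {{t1,t4},{t1,t4,t5}}
  V1235: {{t1,t4},{t1,t4,t5}}
  V1245: {{t1,t4},{t1,t4,t5}}
  V1345: {{t1,t4},{t1,t5},{t1,t4,t5}}
  V2345: {{t1,t4},{t1,t4,t5}} {{t4,t6},{t4,t5,t6}}
  V12345: {{t1,t4},{t1,t4,t5}}
C dims 6,12,13,6; δ0: rk 4, SNF 1^4; δ1: rk 8, SNF 1^8; δ2: rk 5, SNF 1^5
degree 0: 6−4−0 = 2 → Ȟ^0 ≅ Z^2
degree 1: 12−8−4 = 0 → Ȟ^1 ≅ 0
degree 2: 13−5−8 = 0 → Ȟ^2 ≅ 0


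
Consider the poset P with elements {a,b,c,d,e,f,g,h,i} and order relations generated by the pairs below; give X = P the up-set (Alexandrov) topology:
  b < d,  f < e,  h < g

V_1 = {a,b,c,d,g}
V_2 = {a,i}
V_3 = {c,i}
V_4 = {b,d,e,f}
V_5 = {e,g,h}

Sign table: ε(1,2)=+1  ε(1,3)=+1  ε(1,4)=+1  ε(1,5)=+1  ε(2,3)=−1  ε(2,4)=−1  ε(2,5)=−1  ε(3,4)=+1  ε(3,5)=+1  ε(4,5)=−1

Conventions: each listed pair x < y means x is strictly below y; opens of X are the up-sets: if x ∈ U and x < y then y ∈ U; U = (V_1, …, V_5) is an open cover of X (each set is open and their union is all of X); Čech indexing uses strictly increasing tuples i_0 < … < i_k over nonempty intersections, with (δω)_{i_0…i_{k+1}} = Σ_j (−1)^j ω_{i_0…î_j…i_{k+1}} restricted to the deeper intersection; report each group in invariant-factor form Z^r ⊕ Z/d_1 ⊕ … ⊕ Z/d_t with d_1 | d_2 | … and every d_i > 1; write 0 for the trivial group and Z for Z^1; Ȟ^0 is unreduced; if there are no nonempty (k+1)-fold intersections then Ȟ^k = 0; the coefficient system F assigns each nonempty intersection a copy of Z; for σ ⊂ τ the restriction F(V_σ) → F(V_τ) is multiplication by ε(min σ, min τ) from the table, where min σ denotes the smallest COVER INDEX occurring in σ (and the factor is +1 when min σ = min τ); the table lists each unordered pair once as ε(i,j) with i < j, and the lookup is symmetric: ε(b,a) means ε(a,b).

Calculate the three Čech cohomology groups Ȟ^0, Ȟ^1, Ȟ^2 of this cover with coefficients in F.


Ȟ^0 = 0,  Ȟ^1 = Z ⊕ Z/2,  Ȟ^2 = 0

intersection data:
  V12={a} V13={c} V14={b,d} V15={g} V23={i} V45={e}
C dims 5,6; δ0: rk 5, SNF 1^4·2
Ȟ^0 = (5 − 5) − 0 = 0, so Ȟ^0 ≅ 0
Ȟ^1 = (6 − 0) − 5 = 1 plus torsion [2], so Ȟ^1 ≅ Z ⊕ Z/2
Ȟ^2 = (0 − 0) − 0 = 0, so Ȟ^2 ≅ 0


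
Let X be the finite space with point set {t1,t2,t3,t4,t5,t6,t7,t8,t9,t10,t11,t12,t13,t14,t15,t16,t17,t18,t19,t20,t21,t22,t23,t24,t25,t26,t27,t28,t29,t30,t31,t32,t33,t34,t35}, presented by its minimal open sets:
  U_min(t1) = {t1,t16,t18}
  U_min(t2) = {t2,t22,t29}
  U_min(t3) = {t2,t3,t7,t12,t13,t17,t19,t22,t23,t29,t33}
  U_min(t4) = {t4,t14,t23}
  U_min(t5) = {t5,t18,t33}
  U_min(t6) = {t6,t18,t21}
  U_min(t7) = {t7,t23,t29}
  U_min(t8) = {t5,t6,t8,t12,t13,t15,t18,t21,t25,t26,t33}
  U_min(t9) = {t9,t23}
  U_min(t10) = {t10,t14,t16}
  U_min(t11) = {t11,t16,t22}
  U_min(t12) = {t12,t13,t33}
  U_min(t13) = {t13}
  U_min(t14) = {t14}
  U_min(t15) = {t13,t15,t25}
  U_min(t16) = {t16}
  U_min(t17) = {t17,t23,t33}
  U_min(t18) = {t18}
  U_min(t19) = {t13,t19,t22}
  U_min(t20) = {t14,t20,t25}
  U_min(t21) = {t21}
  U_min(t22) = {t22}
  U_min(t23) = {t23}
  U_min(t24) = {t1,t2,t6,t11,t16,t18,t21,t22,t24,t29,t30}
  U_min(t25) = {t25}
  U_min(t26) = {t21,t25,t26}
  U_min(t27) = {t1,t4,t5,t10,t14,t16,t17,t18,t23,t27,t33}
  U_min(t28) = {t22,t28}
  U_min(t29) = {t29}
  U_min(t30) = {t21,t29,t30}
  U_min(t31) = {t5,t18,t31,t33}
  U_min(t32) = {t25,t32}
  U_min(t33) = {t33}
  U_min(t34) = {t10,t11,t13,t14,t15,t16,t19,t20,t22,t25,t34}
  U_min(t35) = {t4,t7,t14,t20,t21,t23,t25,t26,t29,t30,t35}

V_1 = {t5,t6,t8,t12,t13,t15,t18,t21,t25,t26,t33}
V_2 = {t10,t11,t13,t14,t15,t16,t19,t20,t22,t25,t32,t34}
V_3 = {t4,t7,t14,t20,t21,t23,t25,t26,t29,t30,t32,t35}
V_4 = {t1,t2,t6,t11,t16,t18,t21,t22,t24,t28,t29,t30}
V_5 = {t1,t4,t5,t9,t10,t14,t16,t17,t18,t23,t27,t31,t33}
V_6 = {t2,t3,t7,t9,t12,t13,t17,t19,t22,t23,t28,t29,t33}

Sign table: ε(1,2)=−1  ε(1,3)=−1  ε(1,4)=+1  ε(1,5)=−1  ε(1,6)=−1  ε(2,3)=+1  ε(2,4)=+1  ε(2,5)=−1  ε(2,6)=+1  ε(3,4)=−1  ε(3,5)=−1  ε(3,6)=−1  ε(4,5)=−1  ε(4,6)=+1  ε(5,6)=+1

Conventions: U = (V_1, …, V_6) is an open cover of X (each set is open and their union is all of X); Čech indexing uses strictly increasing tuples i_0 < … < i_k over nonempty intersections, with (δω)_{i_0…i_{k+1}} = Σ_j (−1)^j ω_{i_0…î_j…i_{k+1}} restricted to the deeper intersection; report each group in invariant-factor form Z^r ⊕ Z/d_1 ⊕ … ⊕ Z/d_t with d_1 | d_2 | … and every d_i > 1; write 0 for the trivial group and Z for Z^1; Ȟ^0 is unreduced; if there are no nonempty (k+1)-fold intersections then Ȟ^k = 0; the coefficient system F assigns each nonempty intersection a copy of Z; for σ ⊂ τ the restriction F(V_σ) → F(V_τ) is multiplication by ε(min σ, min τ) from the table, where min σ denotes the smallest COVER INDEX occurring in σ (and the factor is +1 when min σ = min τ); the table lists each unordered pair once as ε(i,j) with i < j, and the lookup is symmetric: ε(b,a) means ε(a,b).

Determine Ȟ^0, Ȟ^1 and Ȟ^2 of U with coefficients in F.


intersection data:
  V12={t13,t15,t25} V13={t21,t25,t26} V14={t6,t18,t21} V15={t5,t18,t33} V16={t12,t13,t33} V23={t14,t20,t25,t32} V24={t11,t16,t22} V25={t10,t14,t16} V26={t13,t19,t22} V34={t21,t29,t30} V35={t4,t14,t23} V36={t7,t23,t29} V45={t1,t16,t18} V46={t2,t22,t28,t29} V56={t9,t17,t23,t33}
  V123={t25} V126={t13} V134={t21} V145={t18} V156={t33} V235={t14} V245={t16} V246={t22} V346={t29} V356={t23}
C dims 6,15,10; δ0: rk 6, SNF 1^5·2; δ1: rk 9, SNF 1^9
Ȟ^0 = (6 − 6) − 0 = 0, so Ȟ^0 ≅ 0
Ȟ^1 = (15 − 9) − 6 = 0 plus torsion [2], so Ȟ^1 ≅ Z/2
Ȟ^2 = (10 − 0) − 9 = 1, so Ȟ^2 ≅ Z

Ȟ^0(U;F) ≅ 0,  Ȟ^1(U;F) ≅ Z/2,  Ȟ^2(U;F) ≅ Z


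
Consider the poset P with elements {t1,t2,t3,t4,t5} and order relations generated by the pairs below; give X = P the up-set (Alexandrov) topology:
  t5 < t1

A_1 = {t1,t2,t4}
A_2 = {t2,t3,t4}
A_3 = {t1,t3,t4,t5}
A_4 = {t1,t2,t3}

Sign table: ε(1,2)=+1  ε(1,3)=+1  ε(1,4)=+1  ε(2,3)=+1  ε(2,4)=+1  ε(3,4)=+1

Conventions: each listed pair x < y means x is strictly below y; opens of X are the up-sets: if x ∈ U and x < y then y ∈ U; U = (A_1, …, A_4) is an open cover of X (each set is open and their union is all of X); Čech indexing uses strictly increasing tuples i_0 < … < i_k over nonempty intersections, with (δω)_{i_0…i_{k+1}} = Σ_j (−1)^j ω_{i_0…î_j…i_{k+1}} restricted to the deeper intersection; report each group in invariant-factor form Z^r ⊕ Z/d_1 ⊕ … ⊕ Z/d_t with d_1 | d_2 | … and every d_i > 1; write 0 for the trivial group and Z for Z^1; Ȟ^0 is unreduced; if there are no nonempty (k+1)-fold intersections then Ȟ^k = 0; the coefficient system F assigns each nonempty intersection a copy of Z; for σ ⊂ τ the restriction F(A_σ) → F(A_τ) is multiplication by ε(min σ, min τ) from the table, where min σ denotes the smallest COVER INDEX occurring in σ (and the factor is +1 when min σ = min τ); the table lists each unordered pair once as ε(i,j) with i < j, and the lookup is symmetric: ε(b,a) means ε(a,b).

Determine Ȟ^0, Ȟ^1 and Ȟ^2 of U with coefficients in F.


nonempty intersections:
  A12={t2,t4} A13={t1,t4} A14={t1,t2} A23={t3,t4} A24={t2,t3} A34={t1,t3}
  A123={t4} A124={t2} A134={t1} A234={t3}
C dims 4,6,4; δ0: rk 3, SNF 1^3; δ1: rk 3, SNF 1^3
Ȟ^0: (4−3)−0=1 ⇒ Z
Ȟ^1: (6−3)−3=0 ⇒ 0
Ȟ^2: (4−0)−3=1 ⇒ Z

Ȟ^0 = Z,  Ȟ^1 = 0,  Ȟ^2 = Z


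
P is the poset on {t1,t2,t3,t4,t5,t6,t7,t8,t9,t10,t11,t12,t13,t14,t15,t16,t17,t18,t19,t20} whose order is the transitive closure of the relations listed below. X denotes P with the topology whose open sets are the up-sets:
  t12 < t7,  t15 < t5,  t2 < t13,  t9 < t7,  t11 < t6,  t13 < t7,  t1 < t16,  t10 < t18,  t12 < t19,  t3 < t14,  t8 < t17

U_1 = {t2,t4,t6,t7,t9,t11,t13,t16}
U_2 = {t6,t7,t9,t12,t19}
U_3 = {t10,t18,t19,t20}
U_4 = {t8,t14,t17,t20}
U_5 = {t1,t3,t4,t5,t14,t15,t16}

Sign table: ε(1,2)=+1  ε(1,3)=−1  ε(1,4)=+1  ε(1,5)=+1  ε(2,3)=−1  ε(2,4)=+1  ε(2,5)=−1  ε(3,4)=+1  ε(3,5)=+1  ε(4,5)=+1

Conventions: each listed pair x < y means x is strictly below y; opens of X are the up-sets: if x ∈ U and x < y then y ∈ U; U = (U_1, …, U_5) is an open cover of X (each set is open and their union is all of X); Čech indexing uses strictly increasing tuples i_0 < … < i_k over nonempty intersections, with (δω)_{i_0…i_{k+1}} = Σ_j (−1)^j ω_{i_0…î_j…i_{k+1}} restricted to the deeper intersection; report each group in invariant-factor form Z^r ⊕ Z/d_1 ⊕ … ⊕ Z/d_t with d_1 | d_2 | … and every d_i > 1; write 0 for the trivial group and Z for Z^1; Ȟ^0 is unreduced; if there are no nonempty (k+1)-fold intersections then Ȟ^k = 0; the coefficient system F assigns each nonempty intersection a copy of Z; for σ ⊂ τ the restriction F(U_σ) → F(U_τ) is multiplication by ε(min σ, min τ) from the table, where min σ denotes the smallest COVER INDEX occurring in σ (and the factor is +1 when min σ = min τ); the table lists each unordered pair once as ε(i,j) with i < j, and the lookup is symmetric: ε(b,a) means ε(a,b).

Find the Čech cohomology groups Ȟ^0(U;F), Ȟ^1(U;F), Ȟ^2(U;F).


Ȟ^0 ≅ 0; Ȟ^1 ≅ Z/2; Ȟ^2 ≅ 0

nonempty intersections:
  U12={t6,t7,t9} U15={t4,t16} U23={t19} U34={t20} U45={t14}
C dims 5,5; δ0: rk 5, SNF 1^4·2
Ȟ^0: (5−5)−0=0 ⇒ 0
Ȟ^1: (5−0)−5=0 plus torsion [2] ⇒ Z/2
Ȟ^2: (0−0)−0=0 ⇒ 0


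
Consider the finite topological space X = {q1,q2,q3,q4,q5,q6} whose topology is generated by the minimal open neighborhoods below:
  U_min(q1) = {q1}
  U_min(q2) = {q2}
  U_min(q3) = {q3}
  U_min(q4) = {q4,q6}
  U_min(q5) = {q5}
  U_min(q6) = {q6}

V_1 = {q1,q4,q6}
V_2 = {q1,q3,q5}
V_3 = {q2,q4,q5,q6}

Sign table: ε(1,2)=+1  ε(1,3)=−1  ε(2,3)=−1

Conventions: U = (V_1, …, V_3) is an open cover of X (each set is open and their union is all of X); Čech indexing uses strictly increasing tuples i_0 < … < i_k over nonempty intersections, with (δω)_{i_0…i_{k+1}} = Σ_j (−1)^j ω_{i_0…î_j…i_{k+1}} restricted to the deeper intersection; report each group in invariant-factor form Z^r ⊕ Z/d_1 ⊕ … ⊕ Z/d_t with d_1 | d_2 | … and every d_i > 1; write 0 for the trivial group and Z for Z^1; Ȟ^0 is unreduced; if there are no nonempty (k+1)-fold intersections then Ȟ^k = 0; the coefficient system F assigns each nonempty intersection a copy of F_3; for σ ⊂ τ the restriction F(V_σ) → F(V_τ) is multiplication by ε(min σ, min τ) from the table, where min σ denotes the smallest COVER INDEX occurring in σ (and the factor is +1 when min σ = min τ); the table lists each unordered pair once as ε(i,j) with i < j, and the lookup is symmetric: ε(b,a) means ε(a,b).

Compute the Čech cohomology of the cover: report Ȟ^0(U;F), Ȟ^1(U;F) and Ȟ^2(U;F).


nerve of the cover:
  V12={q1} V13={q4,q6} V23={q5}
C dims 3,3; δ0: rk_F3 2
Ȟ^0 = (3 − 2) − 0 = 1, so Ȟ^0 ≅ Z/3
Ȟ^1 = (3 − 0) − 2 = 1, so Ȟ^1 ≅ Z/3
Ȟ^2 = (0 − 0) − 0 = 0, so Ȟ^2 ≅ 0

Ȟ^0(U;F) ≅ Z/3,  Ȟ^1(U;F) ≅ Z/3,  Ȟ^2(U;F) ≅ 0


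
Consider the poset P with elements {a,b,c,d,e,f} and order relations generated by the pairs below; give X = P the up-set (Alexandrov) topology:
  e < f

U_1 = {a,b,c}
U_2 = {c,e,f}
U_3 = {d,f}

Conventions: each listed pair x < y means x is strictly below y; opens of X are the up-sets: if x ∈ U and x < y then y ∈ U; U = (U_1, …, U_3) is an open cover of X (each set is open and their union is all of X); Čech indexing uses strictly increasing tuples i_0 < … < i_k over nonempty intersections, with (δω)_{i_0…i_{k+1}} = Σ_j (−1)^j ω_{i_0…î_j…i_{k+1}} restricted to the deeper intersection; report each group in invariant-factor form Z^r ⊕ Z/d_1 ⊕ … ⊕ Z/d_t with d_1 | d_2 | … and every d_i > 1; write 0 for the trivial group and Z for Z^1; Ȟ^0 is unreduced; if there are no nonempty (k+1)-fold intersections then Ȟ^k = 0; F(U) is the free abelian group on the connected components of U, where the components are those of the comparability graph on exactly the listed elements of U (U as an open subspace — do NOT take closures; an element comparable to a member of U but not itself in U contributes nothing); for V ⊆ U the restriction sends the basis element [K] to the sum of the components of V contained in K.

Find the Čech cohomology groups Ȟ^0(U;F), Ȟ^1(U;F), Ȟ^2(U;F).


Ȟ^0 ≅ Z^5; Ȟ^1 ≅ 0; Ȟ^2 ≅ 0

nonempty overlaps:
  U12={c} U23={f}
components per intersection:
  U1: {a} {b} {c}
  U2: {c} {e,f}
  U3: {d} {f}
  U12: {c}
  U23: {f}
C dims 7,2; δ0: rk 2, SNF 1^2
degree 0: 7−2−0 = 5 → Ȟ^0 ≅ Z^5
degree 1: 2−0−2 = 0 → Ȟ^1 ≅ 0
degree 2: 0−0−0 = 0 → Ȟ^2 ≅ 0


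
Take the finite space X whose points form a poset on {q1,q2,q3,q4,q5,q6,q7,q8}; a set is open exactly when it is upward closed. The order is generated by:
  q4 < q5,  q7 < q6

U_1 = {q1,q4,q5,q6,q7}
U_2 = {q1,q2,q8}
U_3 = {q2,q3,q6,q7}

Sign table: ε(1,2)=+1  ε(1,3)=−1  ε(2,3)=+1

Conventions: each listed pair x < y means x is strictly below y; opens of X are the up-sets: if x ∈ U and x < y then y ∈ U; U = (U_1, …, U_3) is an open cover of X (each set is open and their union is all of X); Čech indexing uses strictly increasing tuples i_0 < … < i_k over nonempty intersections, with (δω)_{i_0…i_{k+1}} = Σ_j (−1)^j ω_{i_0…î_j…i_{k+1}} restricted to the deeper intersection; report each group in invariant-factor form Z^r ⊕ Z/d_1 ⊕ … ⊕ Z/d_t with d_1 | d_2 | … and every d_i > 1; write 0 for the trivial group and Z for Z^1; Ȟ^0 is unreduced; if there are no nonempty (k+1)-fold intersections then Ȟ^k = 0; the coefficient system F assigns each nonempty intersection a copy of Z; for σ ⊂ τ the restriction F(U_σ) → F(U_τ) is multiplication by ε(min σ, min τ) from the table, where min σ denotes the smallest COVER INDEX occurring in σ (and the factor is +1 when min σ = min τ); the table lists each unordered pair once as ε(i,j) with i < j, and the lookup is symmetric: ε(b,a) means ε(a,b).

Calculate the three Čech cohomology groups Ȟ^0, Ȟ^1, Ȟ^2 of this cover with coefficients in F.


nonempty overlaps:
  U12={q1} U13={q6,q7} U23={q2}
C dims 3,3; δ0: rk 3, SNF 1^2·2
degree 0: 3−3−0 = 0 → Ȟ^0 ≅ 0
degree 1: 3−0−3 = 0 plus torsion [2] → Ȟ^1 ≅ Z/2
degree 2: 0−0−0 = 0 → Ȟ^2 ≅ 0

Ȟ^0(U;F) ≅ 0, Ȟ^1(U;F) ≅ Z/2, Ȟ^2(U;F) ≅ 0


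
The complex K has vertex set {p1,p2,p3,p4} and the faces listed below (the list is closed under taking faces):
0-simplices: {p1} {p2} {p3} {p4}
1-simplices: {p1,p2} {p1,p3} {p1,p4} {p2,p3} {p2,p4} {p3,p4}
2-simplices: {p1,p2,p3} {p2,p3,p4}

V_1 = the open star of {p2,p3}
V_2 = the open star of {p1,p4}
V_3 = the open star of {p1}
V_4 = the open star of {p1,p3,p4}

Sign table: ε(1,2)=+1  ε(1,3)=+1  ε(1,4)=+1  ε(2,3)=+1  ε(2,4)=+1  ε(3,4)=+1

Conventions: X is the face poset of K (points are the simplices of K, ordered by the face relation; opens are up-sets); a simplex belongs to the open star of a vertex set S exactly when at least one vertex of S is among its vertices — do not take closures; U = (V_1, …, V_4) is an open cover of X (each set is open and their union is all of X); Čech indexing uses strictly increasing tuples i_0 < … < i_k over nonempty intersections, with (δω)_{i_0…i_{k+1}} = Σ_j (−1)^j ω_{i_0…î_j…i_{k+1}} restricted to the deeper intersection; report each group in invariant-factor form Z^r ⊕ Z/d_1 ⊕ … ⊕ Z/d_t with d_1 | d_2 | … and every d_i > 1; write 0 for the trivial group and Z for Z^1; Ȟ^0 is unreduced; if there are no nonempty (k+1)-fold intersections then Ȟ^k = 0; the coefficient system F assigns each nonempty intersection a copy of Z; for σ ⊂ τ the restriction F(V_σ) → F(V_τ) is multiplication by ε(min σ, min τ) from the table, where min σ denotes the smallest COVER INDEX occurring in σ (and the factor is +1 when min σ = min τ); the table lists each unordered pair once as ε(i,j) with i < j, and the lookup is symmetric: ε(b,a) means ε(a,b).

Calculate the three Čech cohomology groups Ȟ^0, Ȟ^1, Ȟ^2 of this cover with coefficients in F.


Ȟ^0 ≅ Z, Ȟ^1 ≅ 0, Ȟ^2 ≅ 0

nerve of the cover:
  V1={{p2},{p3},{p1,p2},{p1,p3},{p2,p3},{p2,p4},{p3,p4},{p1,p2,p3},{p2,p3,p4}} V2={{p1},{p4},{p1,p2},{p1,p3},{p1,p4},{p2,p4},{p3,p4},{p1,p2,p3},{p2,p3,p4}} V3={{p1},{p1,p2},{p1,p3},{p1,p4},{p1,p2,p3}} V4={{p1},{p3},{p4},{p1,p2},{p1,p3},{p1,p4},{p2,p3},{p2,p4},{p3,p4},{p1,p2,p3},{p2,p3,p4}}
  V12={{p1,p2},{p1,p3},{p2,p4},{p3,p4},{p1,p2,p3},{p2,p3,p4}} V13={{p1,p2},{p1,p3},{p1,p2,p3}} V14={{p3},{p1,p2},{p1,p3},{p2,p3},{p2,p4},{p3,p4},{p1,p2,p3},{p2,p3,p4}} V23={{p1},{p1,p2},{p1,p3},{p1,p4},{p1,p2,p3}} V24={{p1},{p4},{p1,p2},{p1,p3},{p1,p4},{p2,p4},{p3,p4},{p1,p2,p3},{p2,p3,p4}} V34={{p1},{p1,p2},{p1,p3},{p1,p4},{p1,p2,p3}}
  V123={{p1,p2},{p1,p3},{p1,p2,p3}} V124={{p1,p2},{p1,p3},{p2,p4},{p3,p4},{p1,p2,p3},{p2,p3,p4}} V134={{p1,p2},{p1,p3},{p1,p2,p3}} V234={{p1},{p1,p2},{p1,p3},{p1,p4},{p1,p2,p3}}
  V1234={{p1,p2},{p1,p3},{p1,p2,p3}}
C dims 4,6,4,1; δ0: rk 3, SNF 1^3; δ1: rk 3, SNF 1^3; δ2: rk 1, SNF 1^1
Ȟ^0 = (4 − 3) − 0 = 1, so Ȟ^0 ≅ Z
Ȟ^1 = (6 − 3) − 3 = 0, so Ȟ^1 ≅ 0
Ȟ^2 = (4 − 1) − 3 = 0, so Ȟ^2 ≅ 0


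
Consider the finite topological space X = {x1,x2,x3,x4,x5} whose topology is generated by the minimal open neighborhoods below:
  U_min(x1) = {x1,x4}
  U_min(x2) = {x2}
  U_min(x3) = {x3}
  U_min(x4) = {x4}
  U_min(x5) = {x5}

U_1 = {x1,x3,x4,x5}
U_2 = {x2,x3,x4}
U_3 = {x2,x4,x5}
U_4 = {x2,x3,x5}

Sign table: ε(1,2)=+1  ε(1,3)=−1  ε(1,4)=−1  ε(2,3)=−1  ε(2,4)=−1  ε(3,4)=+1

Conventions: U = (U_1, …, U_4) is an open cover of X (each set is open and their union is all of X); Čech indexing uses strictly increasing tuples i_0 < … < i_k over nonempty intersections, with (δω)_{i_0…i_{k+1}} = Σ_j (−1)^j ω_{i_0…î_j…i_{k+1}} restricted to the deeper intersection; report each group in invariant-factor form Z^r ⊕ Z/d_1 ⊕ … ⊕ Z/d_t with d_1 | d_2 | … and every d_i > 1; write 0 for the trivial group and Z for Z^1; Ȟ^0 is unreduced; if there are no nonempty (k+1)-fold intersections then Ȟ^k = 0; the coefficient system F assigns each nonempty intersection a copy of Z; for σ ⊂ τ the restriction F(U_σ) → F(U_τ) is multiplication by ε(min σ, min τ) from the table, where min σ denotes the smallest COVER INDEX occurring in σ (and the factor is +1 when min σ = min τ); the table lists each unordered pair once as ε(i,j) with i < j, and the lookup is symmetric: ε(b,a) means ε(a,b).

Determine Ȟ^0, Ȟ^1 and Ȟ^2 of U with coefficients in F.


Ȟ^0 ≅ Z, Ȟ^1 ≅ 0, Ȟ^2 ≅ Z

intersection data:
  U12={x3,x4} U13={x4,x5} U14={x3,x5} U23={x2,x4} U24={x2,x3} U34={x2,x5}
  U123={x4} U124={x3} U134={x5} U234={x2}
C dims 4,6,4; δ0: rk 3, SNF 1^3; δ1: rk 3, SNF 1^3
Ȟ^0 = (4 − 3) − 0 = 1, so Ȟ^0 ≅ Z
Ȟ^1 = (6 − 3) − 3 = 0, so Ȟ^1 ≅ 0
Ȟ^2 = (4 − 0) − 3 = 1, so Ȟ^2 ≅ Z


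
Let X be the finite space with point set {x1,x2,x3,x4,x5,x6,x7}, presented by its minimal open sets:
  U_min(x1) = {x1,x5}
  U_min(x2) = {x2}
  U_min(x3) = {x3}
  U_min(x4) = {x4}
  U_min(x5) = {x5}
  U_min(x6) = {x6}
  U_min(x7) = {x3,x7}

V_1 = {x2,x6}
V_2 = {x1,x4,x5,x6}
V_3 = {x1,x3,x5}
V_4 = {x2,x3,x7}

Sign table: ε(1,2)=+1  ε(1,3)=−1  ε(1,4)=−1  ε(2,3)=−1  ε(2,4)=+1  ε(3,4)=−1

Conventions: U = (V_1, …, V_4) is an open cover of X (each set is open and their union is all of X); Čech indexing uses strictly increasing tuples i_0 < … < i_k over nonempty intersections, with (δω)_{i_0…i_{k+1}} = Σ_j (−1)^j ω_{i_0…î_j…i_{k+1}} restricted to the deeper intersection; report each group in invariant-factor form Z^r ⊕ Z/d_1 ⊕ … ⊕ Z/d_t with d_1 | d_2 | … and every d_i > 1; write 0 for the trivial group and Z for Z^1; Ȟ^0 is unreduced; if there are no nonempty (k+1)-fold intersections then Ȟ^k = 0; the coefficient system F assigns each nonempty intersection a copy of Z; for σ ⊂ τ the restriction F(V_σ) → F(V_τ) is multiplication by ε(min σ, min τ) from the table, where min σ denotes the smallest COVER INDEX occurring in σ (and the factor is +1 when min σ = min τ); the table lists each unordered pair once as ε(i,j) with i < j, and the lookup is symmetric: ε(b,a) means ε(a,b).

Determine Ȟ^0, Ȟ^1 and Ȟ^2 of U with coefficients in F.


Ȟ^0(U;F) ≅ 0,  Ȟ^1(U;F) ≅ Z/2,  Ȟ^2(U;F) ≅ 0

nonempty overlaps:
  V12={x6} V14={x2} V23={x1,x5} V34={x3}
C dims 4,4; δ0: rk 4, SNF 1^3·2
degree 0: 4−4−0 = 0 → Ȟ^0 ≅ 0
degree 1: 4−0−4 = 0 plus torsion [2] → Ȟ^1 ≅ Z/2
degree 2: 0−0−0 = 0 → Ȟ^2 ≅ 0


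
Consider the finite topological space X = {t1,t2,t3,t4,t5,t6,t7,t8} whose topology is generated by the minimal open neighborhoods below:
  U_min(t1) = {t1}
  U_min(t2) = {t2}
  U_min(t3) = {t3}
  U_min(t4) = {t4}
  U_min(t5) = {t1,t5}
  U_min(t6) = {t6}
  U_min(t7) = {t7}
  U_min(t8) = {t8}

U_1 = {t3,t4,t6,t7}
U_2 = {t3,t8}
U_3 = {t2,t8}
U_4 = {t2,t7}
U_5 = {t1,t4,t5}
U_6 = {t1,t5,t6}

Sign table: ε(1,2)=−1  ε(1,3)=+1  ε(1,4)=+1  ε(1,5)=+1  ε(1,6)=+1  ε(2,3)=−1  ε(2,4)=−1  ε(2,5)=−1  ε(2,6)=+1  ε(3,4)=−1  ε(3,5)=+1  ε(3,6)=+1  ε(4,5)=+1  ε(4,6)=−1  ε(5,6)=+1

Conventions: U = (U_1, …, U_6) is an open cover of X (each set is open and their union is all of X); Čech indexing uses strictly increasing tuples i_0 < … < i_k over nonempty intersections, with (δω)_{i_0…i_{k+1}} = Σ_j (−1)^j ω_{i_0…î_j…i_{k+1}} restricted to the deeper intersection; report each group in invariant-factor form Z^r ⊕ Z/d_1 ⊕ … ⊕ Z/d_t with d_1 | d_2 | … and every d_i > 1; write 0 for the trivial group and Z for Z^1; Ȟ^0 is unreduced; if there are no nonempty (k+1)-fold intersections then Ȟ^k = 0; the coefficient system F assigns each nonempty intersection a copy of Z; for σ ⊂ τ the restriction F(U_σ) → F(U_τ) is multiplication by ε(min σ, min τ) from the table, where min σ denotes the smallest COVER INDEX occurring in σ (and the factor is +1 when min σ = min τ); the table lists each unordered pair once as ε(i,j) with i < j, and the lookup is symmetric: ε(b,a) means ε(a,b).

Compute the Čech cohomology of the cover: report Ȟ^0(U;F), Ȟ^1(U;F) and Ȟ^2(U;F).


nonempty overlaps:
  U12={t3} U14={t7} U15={t4} U16={t6} U23={t8} U34={t2} U56={t1,t5}
C dims 6,7; δ0: rk 6, SNF 1^5·2
degree 0: 6−6−0 = 0 → Ȟ^0 ≅ 0
degree 1: 7−0−6 = 1 plus torsion [2] → Ȟ^1 ≅ Z ⊕ Z/2
degree 2: 0−0−0 = 0 → Ȟ^2 ≅ 0

Ȟ^0 = 0, Ȟ^1 = Z ⊕ Z/2, Ȟ^2 = 0
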